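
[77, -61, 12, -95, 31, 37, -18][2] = 12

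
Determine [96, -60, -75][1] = -60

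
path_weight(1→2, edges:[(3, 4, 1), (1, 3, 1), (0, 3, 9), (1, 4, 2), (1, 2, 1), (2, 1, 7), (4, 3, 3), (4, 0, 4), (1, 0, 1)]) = 1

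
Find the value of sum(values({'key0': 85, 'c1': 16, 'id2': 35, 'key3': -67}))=69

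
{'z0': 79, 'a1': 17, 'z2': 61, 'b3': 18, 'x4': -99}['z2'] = 61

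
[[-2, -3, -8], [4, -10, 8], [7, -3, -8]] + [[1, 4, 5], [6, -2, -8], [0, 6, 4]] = [[-1, 1, -3], [10, -12, 0], [7, 3, -4]]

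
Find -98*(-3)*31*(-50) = -455700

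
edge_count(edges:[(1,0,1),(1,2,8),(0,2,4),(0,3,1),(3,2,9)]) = 5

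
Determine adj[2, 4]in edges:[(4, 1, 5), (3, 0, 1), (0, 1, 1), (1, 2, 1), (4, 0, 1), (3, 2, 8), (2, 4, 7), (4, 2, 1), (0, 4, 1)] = 7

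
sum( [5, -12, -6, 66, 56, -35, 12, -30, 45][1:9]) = slice → [-12, -6, 66, 56, -35, 12, -30, 45]
(-12) + (-6) + 66 + 56 + (-35) + 12 + (-30) + 45
= 96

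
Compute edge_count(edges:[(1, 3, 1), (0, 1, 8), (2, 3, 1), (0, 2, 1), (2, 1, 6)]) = 5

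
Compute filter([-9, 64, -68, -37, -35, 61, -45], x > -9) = [64, 61]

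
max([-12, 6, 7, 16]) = 16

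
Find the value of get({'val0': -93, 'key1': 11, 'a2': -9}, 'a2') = -9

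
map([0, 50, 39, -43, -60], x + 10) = 0+10=10, 50+10=60, 39+10=49, -43+10=-33, -60+10=-50
= [10, 60, 49, -33, -50]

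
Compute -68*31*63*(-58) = 7702632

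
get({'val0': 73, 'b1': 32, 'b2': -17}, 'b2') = -17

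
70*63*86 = 379260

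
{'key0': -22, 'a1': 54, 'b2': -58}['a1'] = 54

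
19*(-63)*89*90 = -9587970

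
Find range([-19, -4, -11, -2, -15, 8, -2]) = 27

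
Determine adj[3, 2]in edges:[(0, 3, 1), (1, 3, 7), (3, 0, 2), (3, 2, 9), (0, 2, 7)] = 9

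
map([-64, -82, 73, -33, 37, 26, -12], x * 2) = -64*2=-128, -82*2=-164, 73*2=146, -33*2=-66, 37*2=74, 26*2=52, -12*2=-24
= [-128, -164, 146, -66, 74, 52, -24]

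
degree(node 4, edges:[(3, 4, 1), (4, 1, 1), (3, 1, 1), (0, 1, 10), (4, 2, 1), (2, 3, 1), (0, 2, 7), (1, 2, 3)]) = 3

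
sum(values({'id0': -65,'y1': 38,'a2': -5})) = (-65) + 38 + (-5)
= -32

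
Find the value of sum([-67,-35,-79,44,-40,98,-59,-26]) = -164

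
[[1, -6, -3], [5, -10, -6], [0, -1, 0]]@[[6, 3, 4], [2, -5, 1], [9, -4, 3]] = C[0][0] = (1)*(6) + (-6)*(2) + (-3)*(9) = -33
C[0][1] = (1)*(3) + (-6)*(-5) + (-3)*(-4) = 45
C[0][2] = (1)*(4) + (-6)*(1) + (-3)*(3) = -11
C[1][0] = (5)*(6) + (-10)*(2) + (-6)*(9) = -44
C[1][1] = (5)*(3) + (-10)*(-5) + (-6)*(-4) = 89
C[1][2] = (5)*(4) + (-10)*(1) + (-6)*(3) = -8
... (3 more cells)
= [[-33, 45, -11], [-44, 89, -8], [-2, 5, -1]]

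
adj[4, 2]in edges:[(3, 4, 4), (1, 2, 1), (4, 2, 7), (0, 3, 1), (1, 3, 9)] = 7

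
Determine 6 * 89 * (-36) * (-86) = 1653264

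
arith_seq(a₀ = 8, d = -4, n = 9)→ a_0 = 8 + 0*-4 = 8
a_1 = 8 + 1*-4 = 4
a_2 = 8 + 2*-4 = 0
...
= [8, 4, 0, -4, -8, -12, -16, -20, -24]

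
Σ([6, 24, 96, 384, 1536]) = 2046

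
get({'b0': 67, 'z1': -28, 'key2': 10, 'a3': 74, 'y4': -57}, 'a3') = 74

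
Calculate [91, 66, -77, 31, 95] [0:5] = [91, 66, -77, 31, 95]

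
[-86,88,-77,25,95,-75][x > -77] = keep x where x > -77: -86✗, 88✓, -77✗, 25✓, 95✓, -75✓
= [88, 25, 95, -75]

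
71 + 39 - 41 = 69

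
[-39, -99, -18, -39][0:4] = [-39, -99, -18, -39]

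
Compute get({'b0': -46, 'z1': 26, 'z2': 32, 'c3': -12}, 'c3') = -12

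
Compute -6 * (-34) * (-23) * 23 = -107916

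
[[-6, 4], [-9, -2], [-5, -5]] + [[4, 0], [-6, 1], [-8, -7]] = [[-2, 4], [-15, -1], [-13, -12]]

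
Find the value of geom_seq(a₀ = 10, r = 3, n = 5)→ [10, 30, 90, 270, 810]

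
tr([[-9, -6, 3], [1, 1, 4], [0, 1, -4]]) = -12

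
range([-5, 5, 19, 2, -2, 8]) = 24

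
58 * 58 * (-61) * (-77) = 15800708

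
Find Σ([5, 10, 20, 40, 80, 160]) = 5 + 10 + 20 + 40 + 80 + 160
= 315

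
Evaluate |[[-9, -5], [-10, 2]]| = -68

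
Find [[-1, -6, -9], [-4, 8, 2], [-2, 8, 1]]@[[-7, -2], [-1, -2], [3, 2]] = C[0][0] = (-1)*(-7) + (-6)*(-1) + (-9)*(3) = -14
C[0][1] = (-1)*(-2) + (-6)*(-2) + (-9)*(2) = -4
C[1][0] = (-4)*(-7) + (8)*(-1) + (2)*(3) = 26
C[1][1] = (-4)*(-2) + (8)*(-2) + (2)*(2) = -4
C[2][0] = (-2)*(-7) + (8)*(-1) + (1)*(3) = 9
C[2][1] = (-2)*(-2) + (8)*(-2) + (1)*(2) = -10
= [[-14, -4], [26, -4], [9, -10]]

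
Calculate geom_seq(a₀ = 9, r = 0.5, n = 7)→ [9.0, 4.5, 2.25, 1.125, 0.5625, 0.28125, 0.140625]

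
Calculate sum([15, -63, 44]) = 15 + (-63) + 44
= -4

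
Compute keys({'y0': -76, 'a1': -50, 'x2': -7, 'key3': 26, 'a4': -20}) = ['y0', 'a1', 'x2', 'key3', 'a4']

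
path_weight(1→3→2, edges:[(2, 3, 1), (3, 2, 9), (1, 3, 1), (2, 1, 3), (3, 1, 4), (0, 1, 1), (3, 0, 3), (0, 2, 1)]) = w(1→3)=1 + w(3→2)=9
= 10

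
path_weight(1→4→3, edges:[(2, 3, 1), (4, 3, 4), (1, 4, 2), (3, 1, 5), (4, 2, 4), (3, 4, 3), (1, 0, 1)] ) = 6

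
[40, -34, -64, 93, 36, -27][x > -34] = keep x where x > -34: 40✓, -34✗, -64✗, 93✓, 36✓, -27✓
= [40, 93, 36, -27]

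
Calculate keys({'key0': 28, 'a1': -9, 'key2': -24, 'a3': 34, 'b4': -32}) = ['key0', 'a1', 'key2', 'a3', 'b4']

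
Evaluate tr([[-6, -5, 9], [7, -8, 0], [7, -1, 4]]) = diagonal: (-6) + (-8) + 4
= -10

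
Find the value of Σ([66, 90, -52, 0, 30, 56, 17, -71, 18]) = 66 + 90 + (-52) + 0 + 30 + 56 + 17 + (-71) + 18
= 154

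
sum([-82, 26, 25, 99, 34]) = (-82) + 26 + 25 + 99 + 34
= 102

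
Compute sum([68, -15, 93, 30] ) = 68 + (-15) + 93 + 30
= 176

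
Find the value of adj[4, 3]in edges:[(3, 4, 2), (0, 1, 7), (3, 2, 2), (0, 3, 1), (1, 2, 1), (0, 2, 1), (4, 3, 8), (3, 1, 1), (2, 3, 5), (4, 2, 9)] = 8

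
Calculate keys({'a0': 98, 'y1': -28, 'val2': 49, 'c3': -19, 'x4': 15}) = ['a0', 'y1', 'val2', 'c3', 'x4']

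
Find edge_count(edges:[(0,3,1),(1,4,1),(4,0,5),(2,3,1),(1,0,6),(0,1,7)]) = 6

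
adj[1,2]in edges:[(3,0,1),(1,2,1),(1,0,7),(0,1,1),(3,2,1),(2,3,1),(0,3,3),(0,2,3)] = 1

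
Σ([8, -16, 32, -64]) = -40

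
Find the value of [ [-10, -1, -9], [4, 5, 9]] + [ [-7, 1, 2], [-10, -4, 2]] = [[-17, 0, -7], [-6, 1, 11]]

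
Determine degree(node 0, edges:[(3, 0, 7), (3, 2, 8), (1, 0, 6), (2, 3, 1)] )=incident: (3,0), (1,0)
= 2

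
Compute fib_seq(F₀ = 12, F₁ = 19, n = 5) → [12, 19, 31, 50, 81]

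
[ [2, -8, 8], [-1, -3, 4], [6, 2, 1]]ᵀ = [[2, -1, 6], [-8, -3, 2], [8, 4, 1]]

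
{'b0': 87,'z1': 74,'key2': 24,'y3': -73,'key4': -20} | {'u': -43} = {'b0': 87, 'z1': 74, 'key2': 24, 'y3': -73, 'key4': -20, 'u': -43}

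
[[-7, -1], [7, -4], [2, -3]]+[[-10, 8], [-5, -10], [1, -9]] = [[-17, 7], [2, -14], [3, -12]]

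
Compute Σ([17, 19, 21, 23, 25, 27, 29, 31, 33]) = 17 + 19 + 21 + 23 + 25 + 27 + 29 + 31 + 33
= 225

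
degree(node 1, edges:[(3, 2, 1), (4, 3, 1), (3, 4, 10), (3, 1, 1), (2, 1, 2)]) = 2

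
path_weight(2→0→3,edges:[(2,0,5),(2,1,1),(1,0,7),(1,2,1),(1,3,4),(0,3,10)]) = w(2→0)=5 + w(0→3)=10
= 15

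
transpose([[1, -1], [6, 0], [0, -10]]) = [[1, 6, 0], [-1, 0, -10]]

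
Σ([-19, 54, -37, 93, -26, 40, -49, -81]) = -25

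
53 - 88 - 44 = -79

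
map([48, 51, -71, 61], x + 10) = [58, 61, -61, 71]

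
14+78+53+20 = 165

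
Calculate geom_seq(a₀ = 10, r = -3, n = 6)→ [10, -30, 90, -270, 810, -2430]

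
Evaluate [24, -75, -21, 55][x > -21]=[24, 55]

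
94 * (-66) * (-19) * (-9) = -1060884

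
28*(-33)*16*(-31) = 458304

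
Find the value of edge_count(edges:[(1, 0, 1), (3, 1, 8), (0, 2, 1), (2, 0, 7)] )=4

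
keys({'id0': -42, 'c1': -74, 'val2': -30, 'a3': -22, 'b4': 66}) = ['id0', 'c1', 'val2', 'a3', 'b4']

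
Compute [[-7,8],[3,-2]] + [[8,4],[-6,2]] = [[1, 12], [-3, 0]]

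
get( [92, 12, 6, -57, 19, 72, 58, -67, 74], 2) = 6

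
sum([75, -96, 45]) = 75 + (-96) + 45
= 24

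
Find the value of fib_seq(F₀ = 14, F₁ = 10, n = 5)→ [14, 10, 24, 34, 58]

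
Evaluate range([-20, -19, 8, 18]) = 38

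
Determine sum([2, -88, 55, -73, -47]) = 2 + (-88) + 55 + (-73) + (-47)
= -151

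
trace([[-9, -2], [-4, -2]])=-11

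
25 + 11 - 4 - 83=-51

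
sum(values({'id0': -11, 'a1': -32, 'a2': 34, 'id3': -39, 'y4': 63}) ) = (-11) + (-32) + 34 + (-39) + 63
= 15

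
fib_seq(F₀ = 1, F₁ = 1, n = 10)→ [1, 1, 2, 3, 5, 8, 13, 21, 34, 55]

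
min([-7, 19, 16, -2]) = -7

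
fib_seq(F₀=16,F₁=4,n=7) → [16, 4, 20, 24, 44, 68, 112]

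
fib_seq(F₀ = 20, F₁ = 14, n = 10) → F_2 = F_1 + F_0 = 34
F_3 = F_2 + F_1 = 48
F_4 = F_3 + F_2 = 82
...
= [20, 14, 34, 48, 82, 130, 212, 342, 554, 896]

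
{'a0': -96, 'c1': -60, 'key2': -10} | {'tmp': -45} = {'a0': -96, 'c1': -60, 'key2': -10, 'tmp': -45}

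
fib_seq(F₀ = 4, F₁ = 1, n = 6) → [4, 1, 5, 6, 11, 17]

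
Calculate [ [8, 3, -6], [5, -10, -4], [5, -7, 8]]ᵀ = [[8, 5, 5], [3, -10, -7], [-6, -4, 8]]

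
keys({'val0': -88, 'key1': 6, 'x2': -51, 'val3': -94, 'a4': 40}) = ['val0', 'key1', 'x2', 'val3', 'a4']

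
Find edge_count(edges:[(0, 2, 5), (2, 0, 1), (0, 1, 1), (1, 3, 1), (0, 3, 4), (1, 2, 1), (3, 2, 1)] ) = 7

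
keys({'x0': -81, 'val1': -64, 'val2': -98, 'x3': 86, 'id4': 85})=['x0', 'val1', 'val2', 'x3', 'id4']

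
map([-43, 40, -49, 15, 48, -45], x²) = (-43)²=1849, (40)²=1600, (-49)²=2401, (15)²=225, (48)²=2304, (-45)²=2025
= [1849, 1600, 2401, 225, 2304, 2025]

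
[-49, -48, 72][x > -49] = keep x where x > -49: -49✗, -48✓, 72✓
= [-48, 72]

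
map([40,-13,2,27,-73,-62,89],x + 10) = 40+10=50, -13+10=-3, 2+10=12, 27+10=37, -73+10=-63, -62+10=-52, 89+10=99
= [50, -3, 12, 37, -63, -52, 99]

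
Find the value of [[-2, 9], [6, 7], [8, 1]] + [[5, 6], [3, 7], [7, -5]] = [[3, 15], [9, 14], [15, -4]]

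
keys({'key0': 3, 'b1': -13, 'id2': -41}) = ['key0', 'b1', 'id2']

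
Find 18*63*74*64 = 5370624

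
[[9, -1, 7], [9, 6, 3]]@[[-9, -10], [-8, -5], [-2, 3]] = C[0][0] = (9)*(-9) + (-1)*(-8) + (7)*(-2) = -87
C[0][1] = (9)*(-10) + (-1)*(-5) + (7)*(3) = -64
C[1][0] = (9)*(-9) + (6)*(-8) + (3)*(-2) = -135
C[1][1] = (9)*(-10) + (6)*(-5) + (3)*(3) = -111
= [[-87, -64], [-135, -111]]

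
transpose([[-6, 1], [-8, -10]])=[[-6, -8], [1, -10]]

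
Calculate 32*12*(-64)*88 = -2162688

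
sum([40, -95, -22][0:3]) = -77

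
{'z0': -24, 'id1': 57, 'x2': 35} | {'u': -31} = {'z0': -24, 'id1': 57, 'x2': 35, 'u': -31}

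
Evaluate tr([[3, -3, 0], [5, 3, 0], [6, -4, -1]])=diagonal: 3 + 3 + (-1)
= 5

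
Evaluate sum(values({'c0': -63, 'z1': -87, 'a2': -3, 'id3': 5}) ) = -148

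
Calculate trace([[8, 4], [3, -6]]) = diagonal: 8 + (-6)
= 2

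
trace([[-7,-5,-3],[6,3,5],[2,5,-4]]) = -8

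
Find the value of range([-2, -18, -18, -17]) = 16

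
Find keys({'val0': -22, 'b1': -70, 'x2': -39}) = ['val0', 'b1', 'x2']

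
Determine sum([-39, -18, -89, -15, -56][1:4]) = -122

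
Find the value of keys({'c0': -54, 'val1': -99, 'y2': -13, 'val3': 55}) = ['c0', 'val1', 'y2', 'val3']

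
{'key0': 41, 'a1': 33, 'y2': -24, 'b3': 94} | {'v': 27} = {'key0': 41, 'a1': 33, 'y2': -24, 'b3': 94, 'v': 27}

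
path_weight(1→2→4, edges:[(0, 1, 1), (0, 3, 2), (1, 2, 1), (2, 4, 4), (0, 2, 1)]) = w(1→2)=1 + w(2→4)=4
= 5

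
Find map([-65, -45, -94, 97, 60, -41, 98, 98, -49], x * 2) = -65*2=-130, -45*2=-90, -94*2=-188, 97*2=194, 60*2=120, -41*2=-82, 98*2=196, 98*2=196, -49*2=-98
= [-130, -90, -188, 194, 120, -82, 196, 196, -98]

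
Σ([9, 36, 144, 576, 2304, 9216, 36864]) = 49149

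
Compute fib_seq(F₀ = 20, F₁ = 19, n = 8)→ [20, 19, 39, 58, 97, 155, 252, 407]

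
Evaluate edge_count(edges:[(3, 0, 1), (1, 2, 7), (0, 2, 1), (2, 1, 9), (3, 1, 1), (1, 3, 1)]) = 6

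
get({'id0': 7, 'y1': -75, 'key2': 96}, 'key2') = 96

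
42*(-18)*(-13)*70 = 687960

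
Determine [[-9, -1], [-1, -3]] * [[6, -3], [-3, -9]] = [[-51, 36], [3, 30]]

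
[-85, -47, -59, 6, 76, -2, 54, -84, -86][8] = -86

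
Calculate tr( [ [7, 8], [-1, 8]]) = 15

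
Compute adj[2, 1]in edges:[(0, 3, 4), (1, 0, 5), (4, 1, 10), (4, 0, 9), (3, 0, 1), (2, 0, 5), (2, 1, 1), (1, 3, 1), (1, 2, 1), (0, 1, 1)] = 1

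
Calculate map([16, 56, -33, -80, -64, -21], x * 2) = 16*2=32, 56*2=112, -33*2=-66, -80*2=-160, -64*2=-128, -21*2=-42
= [32, 112, -66, -160, -128, -42]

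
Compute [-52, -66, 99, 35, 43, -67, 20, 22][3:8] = [35, 43, -67, 20, 22]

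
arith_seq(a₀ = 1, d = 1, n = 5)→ [1, 2, 3, 4, 5]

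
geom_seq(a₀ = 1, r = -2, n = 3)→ [1, -2, 4]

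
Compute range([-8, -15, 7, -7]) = 22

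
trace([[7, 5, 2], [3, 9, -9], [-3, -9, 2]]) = 18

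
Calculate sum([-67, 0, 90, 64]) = 87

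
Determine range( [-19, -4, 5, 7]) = 26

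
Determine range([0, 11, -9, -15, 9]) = 26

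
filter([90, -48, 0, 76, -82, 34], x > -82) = [90, -48, 0, 76, 34]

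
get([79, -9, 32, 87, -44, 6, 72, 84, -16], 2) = 32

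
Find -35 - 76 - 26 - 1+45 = -93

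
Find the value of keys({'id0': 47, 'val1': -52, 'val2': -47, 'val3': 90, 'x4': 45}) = ['id0', 'val1', 'val2', 'val3', 'x4']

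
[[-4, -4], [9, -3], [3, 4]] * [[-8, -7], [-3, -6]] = [[44, 52], [-63, -45], [-36, -45]]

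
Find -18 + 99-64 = 17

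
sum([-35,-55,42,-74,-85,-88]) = -295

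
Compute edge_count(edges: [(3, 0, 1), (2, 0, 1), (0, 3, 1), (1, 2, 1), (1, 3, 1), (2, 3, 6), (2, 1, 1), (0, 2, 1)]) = 8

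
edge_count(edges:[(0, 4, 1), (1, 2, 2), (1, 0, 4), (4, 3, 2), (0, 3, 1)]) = 5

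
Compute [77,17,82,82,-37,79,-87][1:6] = [17, 82, 82, -37, 79]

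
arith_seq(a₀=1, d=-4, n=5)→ a_0 = 1 + 0*-4 = 1
a_1 = 1 + 1*-4 = -3
a_2 = 1 + 2*-4 = -7
...
= [1, -3, -7, -11, -15]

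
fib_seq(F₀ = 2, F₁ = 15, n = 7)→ [2, 15, 17, 32, 49, 81, 130]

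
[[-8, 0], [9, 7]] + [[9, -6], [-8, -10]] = [[1, -6], [1, -3]]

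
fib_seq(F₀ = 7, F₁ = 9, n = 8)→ F_2 = F_1 + F_0 = 16
F_3 = F_2 + F_1 = 25
F_4 = F_3 + F_2 = 41
...
= [7, 9, 16, 25, 41, 66, 107, 173]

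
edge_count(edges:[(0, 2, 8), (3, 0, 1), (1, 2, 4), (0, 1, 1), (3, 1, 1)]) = 5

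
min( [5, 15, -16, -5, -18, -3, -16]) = -18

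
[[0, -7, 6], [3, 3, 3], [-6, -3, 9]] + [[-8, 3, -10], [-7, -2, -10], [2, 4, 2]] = [[-8, -4, -4], [-4, 1, -7], [-4, 1, 11]]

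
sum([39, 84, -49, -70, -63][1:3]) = 35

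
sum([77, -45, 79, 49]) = 160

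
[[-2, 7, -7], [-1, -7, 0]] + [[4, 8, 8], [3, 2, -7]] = [[2, 15, 1], [2, -5, -7]]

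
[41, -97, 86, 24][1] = -97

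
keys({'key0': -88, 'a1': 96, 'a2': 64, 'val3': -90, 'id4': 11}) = ['key0', 'a1', 'a2', 'val3', 'id4']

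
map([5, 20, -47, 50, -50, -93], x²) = (5)²=25, (20)²=400, (-47)²=2209, (50)²=2500, (-50)²=2500, (-93)²=8649
= [25, 400, 2209, 2500, 2500, 8649]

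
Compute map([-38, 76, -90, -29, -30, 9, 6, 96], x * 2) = [-76, 152, -180, -58, -60, 18, 12, 192]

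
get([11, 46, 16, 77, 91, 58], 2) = 16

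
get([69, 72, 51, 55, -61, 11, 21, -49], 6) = 21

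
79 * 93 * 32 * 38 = 8933952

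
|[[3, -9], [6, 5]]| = 69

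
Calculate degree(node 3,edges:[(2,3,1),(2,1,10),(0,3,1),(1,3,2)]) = 3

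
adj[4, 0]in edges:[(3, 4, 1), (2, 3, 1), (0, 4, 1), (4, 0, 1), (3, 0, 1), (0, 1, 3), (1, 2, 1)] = 1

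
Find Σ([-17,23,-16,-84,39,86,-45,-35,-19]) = (-17) + 23 + (-16) + (-84) + 39 + 86 + (-45) + (-35) + (-19)
= -68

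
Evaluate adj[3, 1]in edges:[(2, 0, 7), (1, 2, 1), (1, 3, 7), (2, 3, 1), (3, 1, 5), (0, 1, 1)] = 5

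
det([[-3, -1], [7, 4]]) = -5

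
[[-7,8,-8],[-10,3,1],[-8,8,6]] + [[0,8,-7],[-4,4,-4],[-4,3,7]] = [[-7, 16, -15], [-14, 7, -3], [-12, 11, 13]]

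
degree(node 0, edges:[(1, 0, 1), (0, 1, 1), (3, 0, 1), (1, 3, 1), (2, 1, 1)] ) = 3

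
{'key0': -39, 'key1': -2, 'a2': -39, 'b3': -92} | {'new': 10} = {'key0': -39, 'key1': -2, 'a2': -39, 'b3': -92, 'new': 10}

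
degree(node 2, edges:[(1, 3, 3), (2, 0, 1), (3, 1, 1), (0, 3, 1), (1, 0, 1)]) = 1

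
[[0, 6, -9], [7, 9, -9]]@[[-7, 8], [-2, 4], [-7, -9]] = [[51, 105], [-4, 173]]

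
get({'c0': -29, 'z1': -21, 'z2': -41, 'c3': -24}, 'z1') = -21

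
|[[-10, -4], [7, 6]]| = (-10)*(6) - (-4)*(7)
= -32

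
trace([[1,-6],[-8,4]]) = diagonal: 1 + 4
= 5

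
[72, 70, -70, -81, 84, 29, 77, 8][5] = 29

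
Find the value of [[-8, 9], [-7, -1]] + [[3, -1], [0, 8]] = [[-5, 8], [-7, 7]]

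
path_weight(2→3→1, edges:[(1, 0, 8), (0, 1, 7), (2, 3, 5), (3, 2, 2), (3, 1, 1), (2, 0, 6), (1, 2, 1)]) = 6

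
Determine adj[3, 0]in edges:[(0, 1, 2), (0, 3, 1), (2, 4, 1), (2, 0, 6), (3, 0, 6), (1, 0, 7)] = 6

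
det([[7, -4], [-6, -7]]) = (7)*(-7) - (-4)*(-6)
= -73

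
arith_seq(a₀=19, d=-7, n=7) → [19, 12, 5, -2, -9, -16, -23]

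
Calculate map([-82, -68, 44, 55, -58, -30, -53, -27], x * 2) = [-164, -136, 88, 110, -116, -60, -106, -54]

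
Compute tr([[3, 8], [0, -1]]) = diagonal: 3 + (-1)
= 2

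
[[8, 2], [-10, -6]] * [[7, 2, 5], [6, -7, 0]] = C[0][0] = (8)*(7) + (2)*(6) = 68
C[0][1] = (8)*(2) + (2)*(-7) = 2
C[0][2] = (8)*(5) + (2)*(0) = 40
C[1][0] = (-10)*(7) + (-6)*(6) = -106
C[1][1] = (-10)*(2) + (-6)*(-7) = 22
C[1][2] = (-10)*(5) + (-6)*(0) = -50
= [[68, 2, 40], [-106, 22, -50]]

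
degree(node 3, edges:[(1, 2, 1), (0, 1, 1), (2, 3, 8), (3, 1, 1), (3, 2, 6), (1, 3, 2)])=incident: (2,3), (3,1), (3,2), (1,3)
= 4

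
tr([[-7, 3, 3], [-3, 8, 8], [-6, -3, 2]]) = 3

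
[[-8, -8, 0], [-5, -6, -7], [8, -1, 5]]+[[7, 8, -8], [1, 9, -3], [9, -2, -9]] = [[-1, 0, -8], [-4, 3, -10], [17, -3, -4]]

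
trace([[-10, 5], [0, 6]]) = diagonal: (-10) + 6
= -4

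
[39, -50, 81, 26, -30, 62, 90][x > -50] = [39, 81, 26, -30, 62, 90]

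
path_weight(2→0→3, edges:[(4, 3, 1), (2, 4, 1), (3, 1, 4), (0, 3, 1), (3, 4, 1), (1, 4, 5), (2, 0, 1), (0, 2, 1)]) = w(2→0)=1 + w(0→3)=1
= 2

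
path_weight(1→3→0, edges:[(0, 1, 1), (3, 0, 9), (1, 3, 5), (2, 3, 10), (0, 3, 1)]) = w(1→3)=5 + w(3→0)=9
= 14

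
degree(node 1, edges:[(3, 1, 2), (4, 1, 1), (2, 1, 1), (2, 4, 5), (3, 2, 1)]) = incident: (3,1), (4,1), (2,1)
= 3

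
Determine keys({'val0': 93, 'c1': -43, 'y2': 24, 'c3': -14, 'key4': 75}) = ['val0', 'c1', 'y2', 'c3', 'key4']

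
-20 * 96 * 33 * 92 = -5829120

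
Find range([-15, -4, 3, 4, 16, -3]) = 31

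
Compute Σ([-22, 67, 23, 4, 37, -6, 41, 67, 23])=234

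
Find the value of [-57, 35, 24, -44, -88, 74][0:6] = [-57, 35, 24, -44, -88, 74]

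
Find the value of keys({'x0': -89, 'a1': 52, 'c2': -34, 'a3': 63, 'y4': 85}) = ['x0', 'a1', 'c2', 'a3', 'y4']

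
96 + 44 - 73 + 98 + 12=177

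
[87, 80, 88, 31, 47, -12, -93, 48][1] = 80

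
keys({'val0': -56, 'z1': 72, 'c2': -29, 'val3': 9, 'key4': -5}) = ['val0', 'z1', 'c2', 'val3', 'key4']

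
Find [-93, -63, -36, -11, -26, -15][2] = -36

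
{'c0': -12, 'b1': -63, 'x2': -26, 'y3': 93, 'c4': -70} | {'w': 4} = {'c0': -12, 'b1': -63, 'x2': -26, 'y3': 93, 'c4': -70, 'w': 4}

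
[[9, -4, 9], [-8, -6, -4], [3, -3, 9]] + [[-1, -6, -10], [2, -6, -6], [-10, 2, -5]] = [[8, -10, -1], [-6, -12, -10], [-7, -1, 4]]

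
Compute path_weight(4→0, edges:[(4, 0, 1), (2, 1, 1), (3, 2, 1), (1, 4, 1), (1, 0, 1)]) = w(4→0)=1
= 1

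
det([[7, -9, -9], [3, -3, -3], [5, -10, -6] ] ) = (1)*(7)*det([[-3, -3], [-10, -6]]) + (-1)*(-9)*det([[3, -3], [5, -6]]) + (1)*(-9)*det([[3, -3], [5, -10]])
= -84 + -27 + 135
= 24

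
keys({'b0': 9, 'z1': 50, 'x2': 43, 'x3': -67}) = ['b0', 'z1', 'x2', 'x3']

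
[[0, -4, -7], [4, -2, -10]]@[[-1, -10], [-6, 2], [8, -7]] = [[-32, 41], [-72, 26]]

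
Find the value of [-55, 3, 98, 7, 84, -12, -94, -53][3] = 7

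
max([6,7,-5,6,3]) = 7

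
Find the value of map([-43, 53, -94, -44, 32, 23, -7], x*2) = -43*2=-86, 53*2=106, -94*2=-188, -44*2=-88, 32*2=64, 23*2=46, -7*2=-14
= [-86, 106, -188, -88, 64, 46, -14]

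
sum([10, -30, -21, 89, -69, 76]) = 10 + (-30) + (-21) + 89 + (-69) + 76
= 55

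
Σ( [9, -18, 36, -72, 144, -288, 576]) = 9 + -18 + 36 + -72 + 144 + -288 + 576
= 387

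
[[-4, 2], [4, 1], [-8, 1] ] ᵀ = [[-4, 4, -8], [2, 1, 1]]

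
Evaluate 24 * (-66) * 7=-11088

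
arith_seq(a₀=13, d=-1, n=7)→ [13, 12, 11, 10, 9, 8, 7]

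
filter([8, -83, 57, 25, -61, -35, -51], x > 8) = [57, 25]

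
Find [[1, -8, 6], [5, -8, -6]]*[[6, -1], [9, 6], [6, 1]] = C[0][0] = (1)*(6) + (-8)*(9) + (6)*(6) = -30
C[0][1] = (1)*(-1) + (-8)*(6) + (6)*(1) = -43
C[1][0] = (5)*(6) + (-8)*(9) + (-6)*(6) = -78
C[1][1] = (5)*(-1) + (-8)*(6) + (-6)*(1) = -59
= [[-30, -43], [-78, -59]]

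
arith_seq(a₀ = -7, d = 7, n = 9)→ [-7, 0, 7, 14, 21, 28, 35, 42, 49]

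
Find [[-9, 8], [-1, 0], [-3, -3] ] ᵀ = [[-9, -1, -3], [8, 0, -3]]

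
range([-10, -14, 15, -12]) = 29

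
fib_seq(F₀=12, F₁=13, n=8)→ F_2 = F_1 + F_0 = 25
F_3 = F_2 + F_1 = 38
F_4 = F_3 + F_2 = 63
...
= [12, 13, 25, 38, 63, 101, 164, 265]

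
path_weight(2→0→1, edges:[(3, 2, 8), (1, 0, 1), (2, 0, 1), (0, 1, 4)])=w(2→0)=1 + w(0→1)=4
= 5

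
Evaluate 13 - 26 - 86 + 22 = -77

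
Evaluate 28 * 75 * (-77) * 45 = -7276500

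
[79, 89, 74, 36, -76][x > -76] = [79, 89, 74, 36]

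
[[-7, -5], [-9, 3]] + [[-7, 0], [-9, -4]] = [[-14, -5], [-18, -1]]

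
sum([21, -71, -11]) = 21 + (-71) + (-11)
= -61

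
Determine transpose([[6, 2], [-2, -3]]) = [[6, -2], [2, -3]]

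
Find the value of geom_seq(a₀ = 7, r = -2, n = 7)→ [7, -14, 28, -56, 112, -224, 448]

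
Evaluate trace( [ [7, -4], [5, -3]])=diagonal: 7 + (-3)
= 4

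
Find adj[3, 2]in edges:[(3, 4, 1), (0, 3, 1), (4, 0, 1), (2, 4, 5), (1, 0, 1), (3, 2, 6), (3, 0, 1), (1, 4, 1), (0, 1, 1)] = 6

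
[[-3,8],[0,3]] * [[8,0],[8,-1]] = [[40, -8], [24, -3]]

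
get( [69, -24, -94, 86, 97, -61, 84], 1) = -24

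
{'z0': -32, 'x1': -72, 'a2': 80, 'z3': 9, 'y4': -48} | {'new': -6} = {'z0': -32, 'x1': -72, 'a2': 80, 'z3': 9, 'y4': -48, 'new': -6}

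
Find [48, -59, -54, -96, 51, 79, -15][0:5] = [48, -59, -54, -96, 51]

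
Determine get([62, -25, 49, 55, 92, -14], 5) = -14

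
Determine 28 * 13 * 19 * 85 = 587860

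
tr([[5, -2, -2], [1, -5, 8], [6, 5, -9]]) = -9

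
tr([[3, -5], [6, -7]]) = -4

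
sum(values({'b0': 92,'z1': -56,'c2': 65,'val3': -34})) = 67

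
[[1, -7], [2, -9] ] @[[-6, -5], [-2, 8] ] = C[0][0] = (1)*(-6) + (-7)*(-2) = 8
C[0][1] = (1)*(-5) + (-7)*(8) = -61
C[1][0] = (2)*(-6) + (-9)*(-2) = 6
C[1][1] = (2)*(-5) + (-9)*(8) = -82
= [[8, -61], [6, -82]]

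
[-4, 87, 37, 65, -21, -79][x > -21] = [-4, 87, 37, 65]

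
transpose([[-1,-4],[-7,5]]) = [[-1, -7], [-4, 5]]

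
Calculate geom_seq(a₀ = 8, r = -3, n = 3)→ [8, -24, 72]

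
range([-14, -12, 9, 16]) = 30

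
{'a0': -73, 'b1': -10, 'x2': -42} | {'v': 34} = {'a0': -73, 'b1': -10, 'x2': -42, 'v': 34}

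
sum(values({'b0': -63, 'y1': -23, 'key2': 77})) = (-63) + (-23) + 77
= -9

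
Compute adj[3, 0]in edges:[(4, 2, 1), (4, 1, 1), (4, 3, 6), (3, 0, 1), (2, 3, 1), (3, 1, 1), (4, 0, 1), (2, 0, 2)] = 1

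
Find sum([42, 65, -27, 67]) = 147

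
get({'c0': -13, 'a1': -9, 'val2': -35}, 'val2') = -35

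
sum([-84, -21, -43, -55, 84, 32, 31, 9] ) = (-84) + (-21) + (-43) + (-55) + 84 + 32 + 31 + 9
= -47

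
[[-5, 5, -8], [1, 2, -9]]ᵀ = [[-5, 1], [5, 2], [-8, -9]]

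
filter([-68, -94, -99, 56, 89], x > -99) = keep x where x > -99: -68✓, -94✓, -99✗, 56✓, 89✓
= [-68, -94, 56, 89]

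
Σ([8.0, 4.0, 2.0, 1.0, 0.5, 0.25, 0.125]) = 8.0 + 4.0 + 2.0 + 1.0 + 0.5 + 0.25 + 0.125
= 15.875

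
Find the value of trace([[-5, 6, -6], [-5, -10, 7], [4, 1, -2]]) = -17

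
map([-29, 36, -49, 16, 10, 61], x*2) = -29*2=-58, 36*2=72, -49*2=-98, 16*2=32, 10*2=20, 61*2=122
= [-58, 72, -98, 32, 20, 122]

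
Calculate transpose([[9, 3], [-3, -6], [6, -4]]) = [[9, -3, 6], [3, -6, -4]]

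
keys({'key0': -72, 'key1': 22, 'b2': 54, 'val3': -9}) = ['key0', 'key1', 'b2', 'val3']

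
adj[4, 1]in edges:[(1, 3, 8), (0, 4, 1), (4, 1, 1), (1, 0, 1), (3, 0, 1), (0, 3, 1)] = 1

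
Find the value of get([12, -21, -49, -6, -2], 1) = -21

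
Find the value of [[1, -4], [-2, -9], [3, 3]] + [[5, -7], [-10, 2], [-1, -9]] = [[6, -11], [-12, -7], [2, -6]]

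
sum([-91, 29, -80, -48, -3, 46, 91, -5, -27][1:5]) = -102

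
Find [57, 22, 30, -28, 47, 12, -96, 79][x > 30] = [57, 47, 79]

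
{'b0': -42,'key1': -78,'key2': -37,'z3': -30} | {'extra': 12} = {'b0': -42, 'key1': -78, 'key2': -37, 'z3': -30, 'extra': 12}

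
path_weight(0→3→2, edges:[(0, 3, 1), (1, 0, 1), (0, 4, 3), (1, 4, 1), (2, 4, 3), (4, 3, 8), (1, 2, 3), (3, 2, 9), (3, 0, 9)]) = 10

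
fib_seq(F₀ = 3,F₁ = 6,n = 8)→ F_2 = F_1 + F_0 = 9
F_3 = F_2 + F_1 = 15
F_4 = F_3 + F_2 = 24
...
= [3, 6, 9, 15, 24, 39, 63, 102]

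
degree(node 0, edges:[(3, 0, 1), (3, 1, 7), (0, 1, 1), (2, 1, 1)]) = 2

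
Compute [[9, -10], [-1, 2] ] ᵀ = [[9, -1], [-10, 2]]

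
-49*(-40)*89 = 174440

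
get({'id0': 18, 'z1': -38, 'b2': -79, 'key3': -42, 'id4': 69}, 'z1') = -38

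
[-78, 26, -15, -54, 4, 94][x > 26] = keep x where x > 26: -78✗, 26✗, -15✗, -54✗, 4✗, 94✓
= [94]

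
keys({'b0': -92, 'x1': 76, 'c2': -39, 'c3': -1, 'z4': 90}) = ['b0', 'x1', 'c2', 'c3', 'z4']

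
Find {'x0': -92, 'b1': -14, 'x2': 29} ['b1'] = -14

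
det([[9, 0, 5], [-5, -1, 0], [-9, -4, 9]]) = (1)*(9)*det([[-1, 0], [-4, 9]]) + (-1)*(0)*det([[-5, 0], [-9, 9]]) + (1)*(5)*det([[-5, -1], [-9, -4]])
= -81 + 0 + 55
= -26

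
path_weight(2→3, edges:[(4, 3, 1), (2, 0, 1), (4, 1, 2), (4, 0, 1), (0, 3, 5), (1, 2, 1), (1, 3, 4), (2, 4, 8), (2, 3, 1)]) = w(2→3)=1
= 1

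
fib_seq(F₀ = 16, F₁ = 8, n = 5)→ F_2 = F_1 + F_0 = 24
F_3 = F_2 + F_1 = 32
F_4 = F_3 + F_2 = 56
= [16, 8, 24, 32, 56]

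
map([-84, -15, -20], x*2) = [-168, -30, -40]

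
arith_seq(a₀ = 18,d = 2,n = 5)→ [18, 20, 22, 24, 26]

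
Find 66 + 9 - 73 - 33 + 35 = 4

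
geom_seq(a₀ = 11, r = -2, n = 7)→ [11, -22, 44, -88, 176, -352, 704]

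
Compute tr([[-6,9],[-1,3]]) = diagonal: (-6) + 3
= -3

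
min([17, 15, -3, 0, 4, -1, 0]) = -3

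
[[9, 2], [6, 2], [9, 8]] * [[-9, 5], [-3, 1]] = C[0][0] = (9)*(-9) + (2)*(-3) = -87
C[0][1] = (9)*(5) + (2)*(1) = 47
C[1][0] = (6)*(-9) + (2)*(-3) = -60
C[1][1] = (6)*(5) + (2)*(1) = 32
C[2][0] = (9)*(-9) + (8)*(-3) = -105
C[2][1] = (9)*(5) + (8)*(1) = 53
= [[-87, 47], [-60, 32], [-105, 53]]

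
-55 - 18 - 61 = -134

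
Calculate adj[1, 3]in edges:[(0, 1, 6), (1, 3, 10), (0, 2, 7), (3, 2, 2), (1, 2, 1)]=10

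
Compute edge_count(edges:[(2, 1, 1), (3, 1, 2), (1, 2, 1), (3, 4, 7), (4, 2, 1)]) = 5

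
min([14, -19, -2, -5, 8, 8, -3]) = -19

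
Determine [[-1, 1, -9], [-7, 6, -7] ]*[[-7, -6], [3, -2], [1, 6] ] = [[1, -50], [60, -12]]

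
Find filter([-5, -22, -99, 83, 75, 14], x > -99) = keep x where x > -99: -5✓, -22✓, -99✗, 83✓, 75✓, 14✓
= [-5, -22, 83, 75, 14]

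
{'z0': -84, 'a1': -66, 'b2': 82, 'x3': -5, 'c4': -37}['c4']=-37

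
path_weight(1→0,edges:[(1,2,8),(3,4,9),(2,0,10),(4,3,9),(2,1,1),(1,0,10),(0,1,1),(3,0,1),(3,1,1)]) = w(1→0)=10
= 10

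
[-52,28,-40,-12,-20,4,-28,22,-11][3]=-12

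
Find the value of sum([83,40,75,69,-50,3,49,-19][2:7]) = 146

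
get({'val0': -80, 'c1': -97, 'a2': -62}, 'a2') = -62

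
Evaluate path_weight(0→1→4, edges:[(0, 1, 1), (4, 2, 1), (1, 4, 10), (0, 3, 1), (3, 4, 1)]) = 11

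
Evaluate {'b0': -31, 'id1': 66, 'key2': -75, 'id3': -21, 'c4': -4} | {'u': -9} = {'b0': -31, 'id1': 66, 'key2': -75, 'id3': -21, 'c4': -4, 'u': -9}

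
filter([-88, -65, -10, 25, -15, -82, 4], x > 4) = [25]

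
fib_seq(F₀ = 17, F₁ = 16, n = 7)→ F_2 = F_1 + F_0 = 33
F_3 = F_2 + F_1 = 49
F_4 = F_3 + F_2 = 82
...
= [17, 16, 33, 49, 82, 131, 213]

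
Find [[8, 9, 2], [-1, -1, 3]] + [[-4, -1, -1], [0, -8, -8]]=[[4, 8, 1], [-1, -9, -5]]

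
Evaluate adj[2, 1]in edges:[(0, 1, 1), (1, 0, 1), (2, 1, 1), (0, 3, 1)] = 1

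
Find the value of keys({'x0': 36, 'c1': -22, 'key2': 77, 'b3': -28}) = ['x0', 'c1', 'key2', 'b3']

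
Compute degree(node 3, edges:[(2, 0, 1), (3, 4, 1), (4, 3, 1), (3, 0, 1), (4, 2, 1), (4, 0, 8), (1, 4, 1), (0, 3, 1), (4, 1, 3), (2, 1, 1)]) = 4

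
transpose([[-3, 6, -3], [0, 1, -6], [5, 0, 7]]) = [[-3, 0, 5], [6, 1, 0], [-3, -6, 7]]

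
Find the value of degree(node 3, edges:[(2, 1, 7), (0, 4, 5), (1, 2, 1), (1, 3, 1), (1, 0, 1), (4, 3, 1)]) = incident: (1,3), (4,3)
= 2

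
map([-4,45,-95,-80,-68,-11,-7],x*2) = -4*2=-8, 45*2=90, -95*2=-190, -80*2=-160, -68*2=-136, -11*2=-22, -7*2=-14
= [-8, 90, -190, -160, -136, -22, -14]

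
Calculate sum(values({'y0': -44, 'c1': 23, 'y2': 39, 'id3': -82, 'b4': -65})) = -129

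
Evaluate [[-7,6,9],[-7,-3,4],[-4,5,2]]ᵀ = [[-7, -7, -4], [6, -3, 5], [9, 4, 2]]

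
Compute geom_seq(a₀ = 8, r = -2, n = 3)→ a_0 = 8*(-2)^0 = 8
a_1 = 8*(-2)^1 = -16
a_2 = 8*(-2)^2 = 32
= [8, -16, 32]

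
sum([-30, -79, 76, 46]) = 13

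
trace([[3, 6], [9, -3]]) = 0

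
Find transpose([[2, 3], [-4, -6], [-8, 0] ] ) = [[2, -4, -8], [3, -6, 0]]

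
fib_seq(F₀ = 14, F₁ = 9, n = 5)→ [14, 9, 23, 32, 55]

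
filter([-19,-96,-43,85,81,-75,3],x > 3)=keep x where x > 3: -19✗, -96✗, -43✗, 85✓, 81✓, -75✗, 3✗
= [85, 81]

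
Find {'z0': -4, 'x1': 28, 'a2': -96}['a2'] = -96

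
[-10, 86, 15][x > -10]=keep x where x > -10: -10✗, 86✓, 15✓
= [86, 15]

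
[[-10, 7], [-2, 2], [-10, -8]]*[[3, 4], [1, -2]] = [[-23, -54], [-4, -12], [-38, -24]]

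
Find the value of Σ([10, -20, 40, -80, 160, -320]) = -210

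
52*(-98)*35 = -178360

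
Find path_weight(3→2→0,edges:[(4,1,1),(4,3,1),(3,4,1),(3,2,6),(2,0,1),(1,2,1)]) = 7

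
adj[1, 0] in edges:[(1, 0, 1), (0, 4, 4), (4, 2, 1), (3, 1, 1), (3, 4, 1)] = 1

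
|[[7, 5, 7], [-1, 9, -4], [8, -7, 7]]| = -335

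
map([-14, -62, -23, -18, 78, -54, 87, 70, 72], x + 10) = [-4, -52, -13, -8, 88, -44, 97, 80, 82]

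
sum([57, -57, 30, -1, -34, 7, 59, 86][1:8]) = 90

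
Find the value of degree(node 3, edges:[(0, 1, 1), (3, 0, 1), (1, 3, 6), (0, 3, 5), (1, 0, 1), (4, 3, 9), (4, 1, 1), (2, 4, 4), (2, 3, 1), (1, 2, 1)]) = incident: (3,0), (1,3), (0,3), (4,3), (2,3)
= 5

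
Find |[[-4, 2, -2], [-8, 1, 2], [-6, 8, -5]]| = 96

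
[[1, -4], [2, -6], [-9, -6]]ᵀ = [[1, 2, -9], [-4, -6, -6]]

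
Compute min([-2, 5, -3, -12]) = -12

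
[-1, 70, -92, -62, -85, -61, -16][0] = -1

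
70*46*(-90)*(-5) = 1449000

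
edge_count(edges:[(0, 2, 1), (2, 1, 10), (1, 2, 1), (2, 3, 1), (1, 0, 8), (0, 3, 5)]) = 6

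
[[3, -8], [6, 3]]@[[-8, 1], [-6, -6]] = [[24, 51], [-66, -12]]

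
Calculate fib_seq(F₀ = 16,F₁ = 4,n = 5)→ [16, 4, 20, 24, 44]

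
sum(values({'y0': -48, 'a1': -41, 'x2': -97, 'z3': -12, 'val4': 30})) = (-48) + (-41) + (-97) + (-12) + 30
= -168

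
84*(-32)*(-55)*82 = 12122880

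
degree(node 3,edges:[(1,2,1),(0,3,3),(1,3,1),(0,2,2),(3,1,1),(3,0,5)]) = incident: (0,3), (1,3), (3,1), (3,0)
= 4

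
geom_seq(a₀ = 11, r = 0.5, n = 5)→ a_0 = 11*0.5^0 = 11.0
a_1 = 11*0.5^1 = 5.5
a_2 = 11*0.5^2 = 2.75
...
= [11.0, 5.5, 2.75, 1.375, 0.6875]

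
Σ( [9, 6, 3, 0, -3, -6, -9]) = 0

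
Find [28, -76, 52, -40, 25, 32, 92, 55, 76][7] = 55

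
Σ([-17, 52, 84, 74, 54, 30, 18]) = (-17) + 52 + 84 + 74 + 54 + 30 + 18
= 295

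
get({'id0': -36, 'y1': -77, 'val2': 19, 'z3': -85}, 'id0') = -36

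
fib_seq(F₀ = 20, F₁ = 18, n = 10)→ F_2 = F_1 + F_0 = 38
F_3 = F_2 + F_1 = 56
F_4 = F_3 + F_2 = 94
...
= [20, 18, 38, 56, 94, 150, 244, 394, 638, 1032]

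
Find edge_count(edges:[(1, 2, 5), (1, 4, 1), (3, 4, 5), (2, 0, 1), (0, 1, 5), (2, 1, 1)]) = 6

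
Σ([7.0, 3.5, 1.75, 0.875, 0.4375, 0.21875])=13.78125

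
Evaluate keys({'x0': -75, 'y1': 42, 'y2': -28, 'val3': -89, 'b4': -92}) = ['x0', 'y1', 'y2', 'val3', 'b4']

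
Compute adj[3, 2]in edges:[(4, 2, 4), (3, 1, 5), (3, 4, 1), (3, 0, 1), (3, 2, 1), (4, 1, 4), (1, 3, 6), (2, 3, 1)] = 1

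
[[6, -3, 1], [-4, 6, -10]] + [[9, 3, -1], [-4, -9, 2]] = [[15, 0, 0], [-8, -3, -8]]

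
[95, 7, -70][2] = -70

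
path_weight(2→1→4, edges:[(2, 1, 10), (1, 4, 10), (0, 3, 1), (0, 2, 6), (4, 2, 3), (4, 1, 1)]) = w(2→1)=10 + w(1→4)=10
= 20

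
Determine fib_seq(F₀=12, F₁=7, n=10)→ [12, 7, 19, 26, 45, 71, 116, 187, 303, 490]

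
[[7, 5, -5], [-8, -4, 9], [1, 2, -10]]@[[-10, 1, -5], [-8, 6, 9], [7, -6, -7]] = [[-145, 67, 45], [175, -86, -59], [-96, 73, 83]]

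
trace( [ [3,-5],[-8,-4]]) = -1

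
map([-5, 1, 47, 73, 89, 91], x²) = [25, 1, 2209, 5329, 7921, 8281]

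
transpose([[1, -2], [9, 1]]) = [[1, 9], [-2, 1]]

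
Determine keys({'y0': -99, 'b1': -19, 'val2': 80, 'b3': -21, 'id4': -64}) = ['y0', 'b1', 'val2', 'b3', 'id4']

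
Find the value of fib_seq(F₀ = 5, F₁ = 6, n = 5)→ F_2 = F_1 + F_0 = 11
F_3 = F_2 + F_1 = 17
F_4 = F_3 + F_2 = 28
= [5, 6, 11, 17, 28]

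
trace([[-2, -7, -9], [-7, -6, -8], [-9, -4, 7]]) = -1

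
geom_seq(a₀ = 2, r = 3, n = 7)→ [2, 6, 18, 54, 162, 486, 1458]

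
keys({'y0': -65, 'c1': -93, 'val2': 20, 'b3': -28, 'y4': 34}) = ['y0', 'c1', 'val2', 'b3', 'y4']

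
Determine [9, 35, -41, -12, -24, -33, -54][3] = -12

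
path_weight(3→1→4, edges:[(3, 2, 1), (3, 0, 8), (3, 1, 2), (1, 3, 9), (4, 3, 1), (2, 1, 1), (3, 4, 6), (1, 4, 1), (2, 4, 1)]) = w(3→1)=2 + w(1→4)=1
= 3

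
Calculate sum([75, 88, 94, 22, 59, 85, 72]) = 495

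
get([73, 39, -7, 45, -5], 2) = -7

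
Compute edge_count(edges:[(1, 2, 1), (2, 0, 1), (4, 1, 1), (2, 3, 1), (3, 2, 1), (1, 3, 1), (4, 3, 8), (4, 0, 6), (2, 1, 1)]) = 9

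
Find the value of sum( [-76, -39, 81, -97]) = (-76) + (-39) + 81 + (-97)
= -131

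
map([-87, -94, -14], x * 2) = [-174, -188, -28]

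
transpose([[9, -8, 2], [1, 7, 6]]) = [[9, 1], [-8, 7], [2, 6]]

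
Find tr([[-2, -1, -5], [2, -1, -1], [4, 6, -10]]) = diagonal: (-2) + (-1) + (-10)
= -13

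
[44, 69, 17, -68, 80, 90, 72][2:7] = [17, -68, 80, 90, 72]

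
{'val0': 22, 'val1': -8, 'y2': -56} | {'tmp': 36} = {'val0': 22, 'val1': -8, 'y2': -56, 'tmp': 36}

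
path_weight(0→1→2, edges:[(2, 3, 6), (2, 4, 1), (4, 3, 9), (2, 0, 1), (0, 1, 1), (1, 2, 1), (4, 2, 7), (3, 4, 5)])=w(0→1)=1 + w(1→2)=1
= 2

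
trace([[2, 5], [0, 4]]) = 6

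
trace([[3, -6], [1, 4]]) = 7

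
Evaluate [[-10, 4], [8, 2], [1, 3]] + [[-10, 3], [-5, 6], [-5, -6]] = [[-20, 7], [3, 8], [-4, -3]]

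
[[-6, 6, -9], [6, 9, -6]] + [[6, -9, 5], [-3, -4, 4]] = [[0, -3, -4], [3, 5, -2]]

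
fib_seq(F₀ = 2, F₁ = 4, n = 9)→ F_2 = F_1 + F_0 = 6
F_3 = F_2 + F_1 = 10
F_4 = F_3 + F_2 = 16
...
= [2, 4, 6, 10, 16, 26, 42, 68, 110]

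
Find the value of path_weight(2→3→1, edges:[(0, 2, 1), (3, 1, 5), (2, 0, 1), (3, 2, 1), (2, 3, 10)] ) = 15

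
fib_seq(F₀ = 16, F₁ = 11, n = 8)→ [16, 11, 27, 38, 65, 103, 168, 271]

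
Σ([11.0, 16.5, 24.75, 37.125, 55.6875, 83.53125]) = 11.0 + 16.5 + 24.75 + 37.125 + 55.6875 + 83.53125
= 228.59375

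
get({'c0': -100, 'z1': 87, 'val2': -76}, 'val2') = -76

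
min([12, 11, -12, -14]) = -14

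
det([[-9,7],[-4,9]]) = (-9)*(9) - (7)*(-4)
= -53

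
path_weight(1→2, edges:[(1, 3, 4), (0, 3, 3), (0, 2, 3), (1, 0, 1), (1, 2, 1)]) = w(1→2)=1
= 1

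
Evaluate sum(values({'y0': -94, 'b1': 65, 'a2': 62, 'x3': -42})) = (-94) + 65 + 62 + (-42)
= -9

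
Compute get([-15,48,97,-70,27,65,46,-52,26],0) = -15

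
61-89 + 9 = -19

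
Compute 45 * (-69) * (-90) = 279450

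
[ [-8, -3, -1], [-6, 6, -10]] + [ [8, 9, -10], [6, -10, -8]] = [[0, 6, -11], [0, -4, -18]]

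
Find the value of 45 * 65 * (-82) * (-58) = 13911300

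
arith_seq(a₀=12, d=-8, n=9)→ a_0 = 12 + 0*-8 = 12
a_1 = 12 + 1*-8 = 4
a_2 = 12 + 2*-8 = -4
...
= [12, 4, -4, -12, -20, -28, -36, -44, -52]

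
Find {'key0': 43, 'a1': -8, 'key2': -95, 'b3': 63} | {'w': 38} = {'key0': 43, 'a1': -8, 'key2': -95, 'b3': 63, 'w': 38}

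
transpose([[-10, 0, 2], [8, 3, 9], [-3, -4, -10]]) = [[-10, 8, -3], [0, 3, -4], [2, 9, -10]]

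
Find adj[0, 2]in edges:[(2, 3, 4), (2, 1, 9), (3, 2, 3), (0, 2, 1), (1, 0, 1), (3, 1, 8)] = 1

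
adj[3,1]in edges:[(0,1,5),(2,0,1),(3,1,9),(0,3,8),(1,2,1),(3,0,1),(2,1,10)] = 9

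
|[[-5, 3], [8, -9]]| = (-5)*(-9) - (3)*(8)
= 21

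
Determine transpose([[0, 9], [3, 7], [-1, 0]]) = [[0, 3, -1], [9, 7, 0]]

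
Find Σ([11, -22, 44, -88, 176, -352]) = -231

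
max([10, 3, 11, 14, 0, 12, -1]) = 14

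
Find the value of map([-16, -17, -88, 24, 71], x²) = [256, 289, 7744, 576, 5041]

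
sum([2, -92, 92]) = 2 + (-92) + 92
= 2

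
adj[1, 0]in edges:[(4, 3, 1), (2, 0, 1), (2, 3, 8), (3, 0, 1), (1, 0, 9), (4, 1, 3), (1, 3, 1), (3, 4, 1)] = 9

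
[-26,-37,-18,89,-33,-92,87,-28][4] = -33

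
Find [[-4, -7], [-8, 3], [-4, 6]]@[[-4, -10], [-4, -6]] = C[0][0] = (-4)*(-4) + (-7)*(-4) = 44
C[0][1] = (-4)*(-10) + (-7)*(-6) = 82
C[1][0] = (-8)*(-4) + (3)*(-4) = 20
C[1][1] = (-8)*(-10) + (3)*(-6) = 62
C[2][0] = (-4)*(-4) + (6)*(-4) = -8
C[2][1] = (-4)*(-10) + (6)*(-6) = 4
= [[44, 82], [20, 62], [-8, 4]]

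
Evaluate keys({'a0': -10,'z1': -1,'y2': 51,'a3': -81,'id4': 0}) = ['a0', 'z1', 'y2', 'a3', 'id4']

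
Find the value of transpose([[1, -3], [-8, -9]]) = [[1, -8], [-3, -9]]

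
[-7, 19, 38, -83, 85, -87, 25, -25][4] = 85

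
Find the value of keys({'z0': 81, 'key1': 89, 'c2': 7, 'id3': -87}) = ['z0', 'key1', 'c2', 'id3']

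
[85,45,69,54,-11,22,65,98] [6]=65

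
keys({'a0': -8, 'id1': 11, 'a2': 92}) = ['a0', 'id1', 'a2']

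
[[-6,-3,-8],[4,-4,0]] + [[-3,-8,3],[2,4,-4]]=[[-9, -11, -5], [6, 0, -4]]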